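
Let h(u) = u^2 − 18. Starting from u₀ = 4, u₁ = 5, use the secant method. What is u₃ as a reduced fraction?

h(4) = −2, h(5) = 7. u₂ = 5 − 7·(5 − 4)/(7 − (−2)) = 38/9.
h(5) = 7, h(38/9) = −14/81. u₃ = (38/9) − (−14/81)·((38/9) − 5)/((−14/81) − 7) = 352/83.

352/83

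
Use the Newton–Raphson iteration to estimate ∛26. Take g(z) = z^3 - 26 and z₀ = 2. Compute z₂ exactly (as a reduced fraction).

g'(z) = 3z^2.
g(2) = -18, g'(2) = 12, so z₁ = 2 - (-18)/12 = 7/2.
g(7/2) = 135/8, g'(7/2) = 147/4, so z₂ = (7/2) - (135/8)/(147/4) = 149/49.

149/49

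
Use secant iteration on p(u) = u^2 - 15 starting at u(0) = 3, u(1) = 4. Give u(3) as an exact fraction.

p(3) = -6, p(4) = 1. u(2) = 4 - 1·(4 - 3)/(1 - (-6)) = 27/7.
p(4) = 1, p(27/7) = -6/49. u(3) = (27/7) - (-6/49)·((27/7) - 4)/((-6/49) - 1) = 213/55.

213/55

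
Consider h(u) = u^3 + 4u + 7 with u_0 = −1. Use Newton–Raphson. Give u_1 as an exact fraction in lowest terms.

h'(u) = 3u^2 + 4.
h(−1) = 2, h'(−1) = 7, so u_1 = (−1) − 2/7 = −9/7.

−9/7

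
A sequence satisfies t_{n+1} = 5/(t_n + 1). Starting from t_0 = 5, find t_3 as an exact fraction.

t_1 = 5/(5 + 1) = 5/6.
t_2 = 5/(5/6 + 1) = 30/11.
t_3 = 5/(30/11 + 1) = 55/41.

55/41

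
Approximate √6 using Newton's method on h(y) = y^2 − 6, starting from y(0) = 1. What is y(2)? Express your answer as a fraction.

73/28

h'(y) = 2y.
h(1) = −5, h'(1) = 2, so y(1) = 1 − (−5)/2 = 7/2.
h(7/2) = 25/4, h'(7/2) = 7, so y(2) = (7/2) − (25/4)/7 = 73/28.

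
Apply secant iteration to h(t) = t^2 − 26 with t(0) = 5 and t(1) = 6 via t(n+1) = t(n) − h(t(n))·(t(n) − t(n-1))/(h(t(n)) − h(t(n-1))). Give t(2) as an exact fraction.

h(5) = −1, h(6) = 10. t(2) = 6 − 10·(6 − 5)/(10 − (−1)) = 56/11.

56/11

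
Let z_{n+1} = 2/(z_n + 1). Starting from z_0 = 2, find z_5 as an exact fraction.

z_1 = 2/(2 + 1) = 2/3.
z_2 = 2/(2/3 + 1) = 6/5.
z_3 = 2/(6/5 + 1) = 10/11.
z_4 = 2/(10/11 + 1) = 22/21.
z_5 = 2/(22/21 + 1) = 42/43.

42/43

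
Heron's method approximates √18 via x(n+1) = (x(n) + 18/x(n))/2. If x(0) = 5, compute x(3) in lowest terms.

26628001/6276280

x(1) = (5 + 18/5)/2 = 43/10.
x(2) = (43/10 + 18/(43/10))/2 = 3649/860.
x(3) = (3649/860 + 18/(3649/860))/2 = 26628001/6276280.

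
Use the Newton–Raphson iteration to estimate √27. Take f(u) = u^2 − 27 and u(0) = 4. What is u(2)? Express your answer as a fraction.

3577/688

f'(u) = 2u.
f(4) = −11, f'(4) = 8, so u(1) = 4 − (−11)/8 = 43/8.
f(43/8) = 121/64, f'(43/8) = 43/4, so u(2) = (43/8) − (121/64)/(43/4) = 3577/688.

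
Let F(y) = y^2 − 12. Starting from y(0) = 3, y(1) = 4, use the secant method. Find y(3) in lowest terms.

45/13

F(3) = −3, F(4) = 4. y(2) = 4 − 4·(4 − 3)/(4 − (−3)) = 24/7.
F(4) = 4, F(24/7) = −12/49. y(3) = (24/7) − (−12/49)·((24/7) − 4)/((−12/49) − 4) = 45/13.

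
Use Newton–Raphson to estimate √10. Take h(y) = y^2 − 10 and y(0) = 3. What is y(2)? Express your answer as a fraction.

721/228

h'(y) = 2y.
h(3) = −1, h'(3) = 6, so y(1) = 3 − (−1)/6 = 19/6.
h(19/6) = 1/36, h'(19/6) = 19/3, so y(2) = (19/6) − (1/36)/(19/3) = 721/228.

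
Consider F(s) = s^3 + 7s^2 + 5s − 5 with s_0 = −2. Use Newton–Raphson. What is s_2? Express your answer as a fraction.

F'(s) = 3s^2 + 14s + 5.
F(−2) = 5, F'(−2) = −11, so s_1 = (−2) − 5/(−11) = −17/11.
F(−17/11) = 400/1331, F'(−17/11) = −1146/121, so s_2 = (−17/11) − (400/1331)/(−1146/121) = −9541/6303.

−9541/6303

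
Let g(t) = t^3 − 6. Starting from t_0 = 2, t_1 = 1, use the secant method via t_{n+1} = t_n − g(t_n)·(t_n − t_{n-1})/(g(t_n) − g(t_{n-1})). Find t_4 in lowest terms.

11044753/6091098

g(2) = 2, g(1) = −5. t_2 = 1 − (−5)·(1 − 2)/((−5) − 2) = 12/7.
g(1) = −5, g(12/7) = −330/343. t_3 = (12/7) − (−330/343)·((12/7) − 1)/((−330/343) − (−5)) = 522/277.
g(12/7) = −330/343, g(522/277) = 14713050/21253933. t_4 = (522/277) − (14713050/21253933)·((522/277) − (12/7))/((14713050/21253933) − (−330/343)) = 11044753/6091098.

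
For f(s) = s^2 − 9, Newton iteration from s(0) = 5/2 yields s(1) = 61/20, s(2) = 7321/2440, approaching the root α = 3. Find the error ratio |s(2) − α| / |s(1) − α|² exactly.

10/61

s(1) − α = 61/20 − 3 = 1/20, so |s(1) − α| = 1/20.
s(2) − α = 7321/2440 − 3 = 1/2440, so |s(2) − α| = 1/2440.
|s(1) − α|² = 1/400.
Ratio = (1/2440) / (1/400) = 10/61.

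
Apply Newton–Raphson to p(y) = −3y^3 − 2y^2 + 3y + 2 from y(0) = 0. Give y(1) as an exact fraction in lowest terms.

−2/3

p'(y) = −9y^2 − 4y + 3.
p(0) = 2, p'(0) = 3, so y(1) = 0 − 2/3 = −2/3.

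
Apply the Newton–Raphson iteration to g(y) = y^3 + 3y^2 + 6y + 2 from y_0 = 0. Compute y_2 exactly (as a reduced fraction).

−47/117

g'(y) = 3y^2 + 6y + 6.
g(0) = 2, g'(0) = 6, so y_1 = 0 − 2/6 = −1/3.
g(−1/3) = 8/27, g'(−1/3) = 13/3, so y_2 = (−1/3) − (8/27)/(13/3) = −47/117.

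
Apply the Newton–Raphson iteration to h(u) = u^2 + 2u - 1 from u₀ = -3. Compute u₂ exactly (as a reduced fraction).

-29/12

h'(u) = 2u + 2.
h(-3) = 2, h'(-3) = -4, so u₁ = (-3) - 2/(-4) = -5/2.
h(-5/2) = 1/4, h'(-5/2) = -3, so u₂ = (-5/2) - (1/4)/(-3) = -29/12.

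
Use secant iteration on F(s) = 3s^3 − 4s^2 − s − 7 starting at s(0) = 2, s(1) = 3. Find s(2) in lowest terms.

73/36

F(2) = −1, F(3) = 35. s(2) = 3 − 35·(3 − 2)/(35 − (−1)) = 73/36.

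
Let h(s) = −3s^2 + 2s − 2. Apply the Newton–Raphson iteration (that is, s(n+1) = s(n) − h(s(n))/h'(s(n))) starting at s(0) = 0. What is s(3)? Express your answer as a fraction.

h'(s) = −6s + 2.
h(0) = −2, h'(0) = 2, so s(1) = 0 − (−2)/2 = 1.
h(1) = −3, h'(1) = −4, so s(2) = 1 − (−3)/(−4) = 1/4.
h(1/4) = −27/16, h'(1/4) = 1/2, so s(3) = (1/4) − (−27/16)/(1/2) = 29/8.

29/8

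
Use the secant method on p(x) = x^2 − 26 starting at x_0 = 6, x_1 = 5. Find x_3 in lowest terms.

p(6) = 10, p(5) = −1. x_2 = 5 − (−1)·(5 − 6)/((−1) − 10) = 56/11.
p(5) = −1, p(56/11) = −10/121. x_3 = (56/11) − (−10/121)·((56/11) − 5)/((−10/121) − (−1)) = 566/111.

566/111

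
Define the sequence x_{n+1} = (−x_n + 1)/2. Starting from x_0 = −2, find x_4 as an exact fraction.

x_1 = (−(−2) + 1)/2 = 3/2.
x_2 = (−(3/2) + 1)/2 = −1/4.
x_3 = (−(−1/4) + 1)/2 = 5/8.
x_4 = (−(5/8) + 1)/2 = 3/16.

3/16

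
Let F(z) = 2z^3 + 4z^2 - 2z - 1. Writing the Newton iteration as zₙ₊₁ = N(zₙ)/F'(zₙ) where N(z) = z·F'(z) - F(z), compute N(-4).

F'(z) = 6z^2 + 8z - 2.
N(z) = z·F'(z) - F(z) = z·(6z^2 + 8z - 2) - (2z^3 + 4z^2 - 2z - 1) = 4z^3 + 4z^2 + 1.
N(-4) = -191.

-191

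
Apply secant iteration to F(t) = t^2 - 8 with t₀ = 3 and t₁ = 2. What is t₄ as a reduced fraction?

478/169

F(3) = 1, F(2) = -4. t₂ = 2 - (-4)·(2 - 3)/((-4) - 1) = 14/5.
F(2) = -4, F(14/5) = -4/25. t₃ = (14/5) - (-4/25)·((14/5) - 2)/((-4/25) - (-4)) = 17/6.
F(14/5) = -4/25, F(17/6) = 1/36. t₄ = (17/6) - (1/36)·((17/6) - (14/5))/((1/36) - (-4/25)) = 478/169.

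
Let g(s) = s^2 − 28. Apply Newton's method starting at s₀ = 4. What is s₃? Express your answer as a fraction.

108497/20504

g'(s) = 2s.
g(4) = −12, g'(4) = 8, so s₁ = 4 − (−12)/8 = 11/2.
g(11/2) = 9/4, g'(11/2) = 11, so s₂ = (11/2) − (9/4)/11 = 233/44.
g(233/44) = 81/1936, g'(233/44) = 233/22, so s₃ = (233/44) − (81/1936)/(233/22) = 108497/20504.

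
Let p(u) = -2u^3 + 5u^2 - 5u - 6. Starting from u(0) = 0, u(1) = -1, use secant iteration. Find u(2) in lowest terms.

p(0) = -6, p(-1) = 6. u(2) = (-1) - 6·((-1) - 0)/(6 - (-6)) = -1/2.

-1/2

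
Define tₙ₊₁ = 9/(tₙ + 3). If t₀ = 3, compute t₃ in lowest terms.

t₁ = 9/(3 + 3) = 3/2.
t₂ = 9/(3/2 + 3) = 2.
t₃ = 9/(2 + 3) = 9/5.

9/5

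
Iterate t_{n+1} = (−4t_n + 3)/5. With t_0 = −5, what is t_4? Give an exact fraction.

t_1 = (−4·(−5) + 3)/5 = 23/5.
t_2 = (−4·(23/5) + 3)/5 = −77/25.
t_3 = (−4·(−77/25) + 3)/5 = 383/125.
t_4 = (−4·(383/125) + 3)/5 = −1157/625.

−1157/625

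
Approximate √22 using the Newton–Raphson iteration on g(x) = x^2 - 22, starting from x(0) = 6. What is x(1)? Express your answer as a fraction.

29/6

g'(x) = 2x.
g(6) = 14, g'(6) = 12, so x(1) = 6 - 14/12 = 29/6.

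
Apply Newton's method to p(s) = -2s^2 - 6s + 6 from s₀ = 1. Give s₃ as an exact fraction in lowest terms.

47956/60605

p'(s) = -4s - 6.
p(1) = -2, p'(1) = -10, so s₁ = 1 - (-2)/(-10) = 4/5.
p(4/5) = -2/25, p'(4/5) = -46/5, so s₂ = (4/5) - (-2/25)/(-46/5) = 91/115.
p(91/115) = -2/13225, p'(91/115) = -1054/115, so s₃ = (91/115) - (-2/13225)/(-1054/115) = 47956/60605.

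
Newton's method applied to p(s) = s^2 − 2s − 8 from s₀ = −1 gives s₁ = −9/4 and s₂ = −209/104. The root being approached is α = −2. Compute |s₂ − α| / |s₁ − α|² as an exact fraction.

2/13

s₁ − α = −9/4 − (−2) = −9/4 + 2 = −1/4, so |s₁ − α| = 1/4.
s₂ − α = −209/104 − (−2) = −209/104 + 2 = −1/104, so |s₂ − α| = 1/104.
|s₁ − α|² = 1/16.
Ratio = (1/104) / (1/16) = 2/13.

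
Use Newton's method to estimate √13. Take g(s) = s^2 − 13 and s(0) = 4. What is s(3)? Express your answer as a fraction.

5597777/1552544

g'(s) = 2s.
g(4) = 3, g'(4) = 8, so s(1) = 4 − 3/8 = 29/8.
g(29/8) = 9/64, g'(29/8) = 29/4, so s(2) = (29/8) − (9/64)/(29/4) = 1673/464.
g(1673/464) = 81/215296, g'(1673/464) = 1673/232, so s(3) = (1673/464) − (81/215296)/(1673/232) = 5597777/1552544.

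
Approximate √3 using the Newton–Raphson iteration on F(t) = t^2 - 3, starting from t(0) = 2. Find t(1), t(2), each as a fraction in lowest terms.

F'(t) = 2t.
F(2) = 1, F'(2) = 4, so t(1) = 2 - 1/4 = 7/4.
F(7/4) = 1/16, F'(7/4) = 7/2, so t(2) = (7/4) - (1/16)/(7/2) = 97/56.

t(1) = 7/4, t(2) = 97/56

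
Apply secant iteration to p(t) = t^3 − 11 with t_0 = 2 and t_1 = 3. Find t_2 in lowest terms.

p(2) = −3, p(3) = 16. t_2 = 3 − 16·(3 − 2)/(16 − (−3)) = 41/19.

41/19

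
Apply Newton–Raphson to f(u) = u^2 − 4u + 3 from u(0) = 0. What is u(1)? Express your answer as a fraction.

f'(u) = 2u − 4.
f(0) = 3, f'(0) = −4, so u(1) = 0 − 3/(−4) = 3/4.

3/4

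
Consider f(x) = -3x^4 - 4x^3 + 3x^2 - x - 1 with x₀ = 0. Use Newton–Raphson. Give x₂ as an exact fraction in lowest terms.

f'(x) = -12x^3 - 12x^2 + 6x - 1.
f(0) = -1, f'(0) = -1, so x₁ = 0 - (-1)/(-1) = -1.
f(-1) = 4, f'(-1) = -7, so x₂ = (-1) - 4/(-7) = -3/7.

-3/7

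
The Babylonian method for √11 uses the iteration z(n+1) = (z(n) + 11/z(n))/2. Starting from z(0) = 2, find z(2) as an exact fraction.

z(1) = (2 + 11/2)/2 = 15/4.
z(2) = (15/4 + 11/(15/4))/2 = 401/120.

401/120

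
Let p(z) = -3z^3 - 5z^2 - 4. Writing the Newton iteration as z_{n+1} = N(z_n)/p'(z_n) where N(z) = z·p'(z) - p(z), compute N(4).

-460

p'(z) = -9z^2 - 10z.
N(z) = z·p'(z) - p(z) = z·(-9z^2 - 10z) - (-3z^3 - 5z^2 - 4) = -6z^3 - 5z^2 + 4.
N(4) = -460.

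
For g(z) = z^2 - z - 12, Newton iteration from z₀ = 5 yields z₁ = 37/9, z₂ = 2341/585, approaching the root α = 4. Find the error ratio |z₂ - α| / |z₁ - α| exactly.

z₁ - α = 37/9 - 4 = 1/9, so |z₁ - α| = 1/9.
z₂ - α = 2341/585 - 4 = 1/585, so |z₂ - α| = 1/585.
Ratio = (1/585) / (1/9) = 1/65.

1/65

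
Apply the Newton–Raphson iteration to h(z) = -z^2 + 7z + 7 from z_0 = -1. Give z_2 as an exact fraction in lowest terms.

-631/711

h'(z) = -2z + 7.
h(-1) = -1, h'(-1) = 9, so z_1 = (-1) - (-1)/9 = -8/9.
h(-8/9) = -1/81, h'(-8/9) = 79/9, so z_2 = (-8/9) - (-1/81)/(79/9) = -631/711.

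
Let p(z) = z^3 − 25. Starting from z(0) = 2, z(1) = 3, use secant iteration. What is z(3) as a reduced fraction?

27505/9409

p(2) = −17, p(3) = 2. z(2) = 3 − 2·(3 − 2)/(2 − (−17)) = 55/19.
p(3) = 2, p(55/19) = −5100/6859. z(3) = (55/19) − (−5100/6859)·((55/19) − 3)/((−5100/6859) − 2) = 27505/9409.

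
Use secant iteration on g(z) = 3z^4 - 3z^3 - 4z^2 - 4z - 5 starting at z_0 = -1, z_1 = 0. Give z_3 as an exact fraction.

g(-1) = 1, g(0) = -5. z_2 = 0 - (-5)·(0 - (-1))/((-5) - 1) = -5/6.
g(0) = -5, g(-5/6) = -545/432. z_3 = (-5/6) - (-545/432)·((-5/6) - 0)/((-545/432) - (-5)) = -360/323.

-360/323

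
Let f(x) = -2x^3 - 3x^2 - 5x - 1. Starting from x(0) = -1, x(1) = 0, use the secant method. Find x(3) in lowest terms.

f(-1) = 3, f(0) = -1. x(2) = 0 - (-1)·(0 - (-1))/((-1) - 3) = -1/4.
f(0) = -1, f(-1/4) = 3/32. x(3) = (-1/4) - (3/32)·((-1/4) - 0)/((3/32) - (-1)) = -8/35.

-8/35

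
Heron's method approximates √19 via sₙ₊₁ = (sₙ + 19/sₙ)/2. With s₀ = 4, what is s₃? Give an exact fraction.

11916881/2733920

s₁ = (4 + 19/4)/2 = 35/8.
s₂ = (35/8 + 19/(35/8))/2 = 2441/560.
s₃ = (2441/560 + 19/(2441/560))/2 = 11916881/2733920.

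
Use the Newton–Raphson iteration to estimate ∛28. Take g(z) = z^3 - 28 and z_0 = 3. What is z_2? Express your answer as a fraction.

413465/136161

g'(z) = 3z^2.
g(3) = -1, g'(3) = 27, so z_1 = 3 - (-1)/27 = 82/27.
g(82/27) = 244/19683, g'(82/27) = 6724/243, so z_2 = (82/27) - (244/19683)/(6724/243) = 413465/136161.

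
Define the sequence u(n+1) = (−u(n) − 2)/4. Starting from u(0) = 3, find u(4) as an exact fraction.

u(1) = (−3 − 2)/4 = −5/4.
u(2) = (−(−5/4) − 2)/4 = −3/16.
u(3) = (−(−3/16) − 2)/4 = −29/64.
u(4) = (−(−29/64) − 2)/4 = −99/256.

−99/256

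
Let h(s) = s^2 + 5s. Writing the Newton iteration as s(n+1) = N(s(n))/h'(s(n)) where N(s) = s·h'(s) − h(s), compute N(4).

16

h'(s) = 2s + 5.
N(s) = s·h'(s) − h(s) = s·(2s + 5) − (s^2 + 5s) = s^2.
N(4) = 16.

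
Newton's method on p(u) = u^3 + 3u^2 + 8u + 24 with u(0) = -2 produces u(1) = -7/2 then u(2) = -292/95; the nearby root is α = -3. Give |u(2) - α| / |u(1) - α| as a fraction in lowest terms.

u(1) - α = -7/2 - (-3) = -7/2 + 3 = -1/2, so |u(1) - α| = 1/2.
u(2) - α = -292/95 - (-3) = -292/95 + 3 = -7/95, so |u(2) - α| = 7/95.
Ratio = (7/95) / (1/2) = 14/95.

14/95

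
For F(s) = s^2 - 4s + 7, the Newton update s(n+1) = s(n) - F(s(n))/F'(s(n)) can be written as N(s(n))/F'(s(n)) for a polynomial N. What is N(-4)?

F'(s) = 2s - 4.
N(s) = s·F'(s) - F(s) = s·(2s - 4) - (s^2 - 4s + 7) = s^2 - 7.
N(-4) = 9.

9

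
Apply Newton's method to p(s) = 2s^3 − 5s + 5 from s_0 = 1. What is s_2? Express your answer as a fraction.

p'(s) = 6s^2 − 5.
p(1) = 2, p'(1) = 1, so s_1 = 1 − 2/1 = −1.
p(−1) = 8, p'(−1) = 1, so s_2 = (−1) − 8/1 = −9.

−9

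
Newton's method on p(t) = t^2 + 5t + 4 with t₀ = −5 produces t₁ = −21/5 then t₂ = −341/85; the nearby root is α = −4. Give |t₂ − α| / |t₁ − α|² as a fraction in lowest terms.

t₁ − α = −21/5 − (−4) = −21/5 + 4 = −1/5, so |t₁ − α| = 1/5.
t₂ − α = −341/85 − (−4) = −341/85 + 4 = −1/85, so |t₂ − α| = 1/85.
|t₁ − α|² = 1/25.
Ratio = (1/85) / (1/25) = 5/17.

5/17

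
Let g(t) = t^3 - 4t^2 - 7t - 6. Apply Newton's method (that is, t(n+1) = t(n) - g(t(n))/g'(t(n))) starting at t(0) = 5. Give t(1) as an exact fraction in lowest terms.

g'(t) = 3t^2 - 8t - 7.
g(5) = -16, g'(5) = 28, so t(1) = 5 - (-16)/28 = 39/7.

39/7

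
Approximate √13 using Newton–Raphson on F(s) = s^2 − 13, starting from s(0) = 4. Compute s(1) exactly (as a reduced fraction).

F'(s) = 2s.
F(4) = 3, F'(4) = 8, so s(1) = 4 − 3/8 = 29/8.

29/8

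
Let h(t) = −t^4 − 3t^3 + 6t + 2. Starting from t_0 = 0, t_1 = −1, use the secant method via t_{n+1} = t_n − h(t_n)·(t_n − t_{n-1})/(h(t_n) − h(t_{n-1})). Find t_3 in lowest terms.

−5/21

h(0) = 2, h(−1) = −2. t_2 = (−1) − (−2)·((−1) − 0)/((−2) − 2) = −1/2.
h(−1) = −2, h(−1/2) = −11/16. t_3 = (−1/2) − (−11/16)·((−1/2) − (−1))/((−11/16) − (−2)) = −5/21.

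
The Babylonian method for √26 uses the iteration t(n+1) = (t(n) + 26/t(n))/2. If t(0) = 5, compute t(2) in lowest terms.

5201/1020

t(1) = (5 + 26/5)/2 = 51/10.
t(2) = (51/10 + 26/(51/10))/2 = 5201/1020.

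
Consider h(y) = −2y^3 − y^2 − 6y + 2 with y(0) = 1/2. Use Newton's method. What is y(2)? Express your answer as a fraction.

44023/142970

h'(y) = −6y^2 − 2y − 6.
h(1/2) = −3/2, h'(1/2) = −17/2, so y(1) = (1/2) − (−3/2)/(−17/2) = 11/34.
h(11/34) = −558/4913, h'(11/34) = −4205/578, so y(2) = (11/34) − (−558/4913)/(−4205/578) = 44023/142970.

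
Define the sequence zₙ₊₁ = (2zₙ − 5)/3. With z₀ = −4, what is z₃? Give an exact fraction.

z₁ = (2·(−4) − 5)/3 = −13/3.
z₂ = (2·(−13/3) − 5)/3 = −41/9.
z₃ = (2·(−41/9) − 5)/3 = −127/27.

−127/27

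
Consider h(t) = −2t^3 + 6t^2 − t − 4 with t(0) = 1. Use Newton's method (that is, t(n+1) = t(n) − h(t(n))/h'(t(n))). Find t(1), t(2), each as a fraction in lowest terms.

t(1) = 6/5, t(2) = 716/595

h'(t) = −6t^2 + 12t − 1.
h(1) = −1, h'(1) = 5, so t(1) = 1 − (−1)/5 = 6/5.
h(6/5) = −2/125, h'(6/5) = 119/25, so t(2) = (6/5) − (−2/125)/(119/25) = 716/595.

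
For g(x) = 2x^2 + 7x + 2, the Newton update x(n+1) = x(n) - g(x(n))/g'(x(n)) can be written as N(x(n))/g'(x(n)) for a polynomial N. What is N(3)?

g'(x) = 4x + 7.
N(x) = x·g'(x) - g(x) = x·(4x + 7) - (2x^2 + 7x + 2) = 2x^2 - 2.
N(3) = 16.

16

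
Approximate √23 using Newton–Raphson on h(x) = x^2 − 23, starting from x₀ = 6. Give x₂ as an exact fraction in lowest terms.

6793/1416

h'(x) = 2x.
h(6) = 13, h'(6) = 12, so x₁ = 6 − 13/12 = 59/12.
h(59/12) = 169/144, h'(59/12) = 59/6, so x₂ = (59/12) − (169/144)/(59/6) = 6793/1416.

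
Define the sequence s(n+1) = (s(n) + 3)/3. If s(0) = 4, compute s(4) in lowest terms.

124/81

s(1) = (4 + 3)/3 = 7/3.
s(2) = ((7/3) + 3)/3 = 16/9.
s(3) = ((16/9) + 3)/3 = 43/27.
s(4) = ((43/27) + 3)/3 = 124/81.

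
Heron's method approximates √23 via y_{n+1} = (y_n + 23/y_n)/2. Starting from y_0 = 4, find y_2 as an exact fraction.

2993/624

y_1 = (4 + 23/4)/2 = 39/8.
y_2 = (39/8 + 23/(39/8))/2 = 2993/624.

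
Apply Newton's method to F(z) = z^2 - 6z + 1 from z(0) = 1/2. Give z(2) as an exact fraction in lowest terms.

F'(z) = 2z - 6.
F(1/2) = -7/4, F'(1/2) = -5, so z(1) = (1/2) - (-7/4)/(-5) = 3/20.
F(3/20) = 49/400, F'(3/20) = -57/10, so z(2) = (3/20) - (49/400)/(-57/10) = 391/2280.

391/2280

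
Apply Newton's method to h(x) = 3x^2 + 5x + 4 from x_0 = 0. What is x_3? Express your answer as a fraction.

h'(x) = 6x + 5.
h(0) = 4, h'(0) = 5, so x_1 = 0 − 4/5 = −4/5.
h(−4/5) = 48/25, h'(−4/5) = 1/5, so x_2 = (−4/5) − (48/25)/(1/5) = −52/5.
h(−52/5) = 6912/25, h'(−52/5) = −287/5, so x_3 = (−52/5) − (6912/25)/(−287/5) = −8012/1435.

−8012/1435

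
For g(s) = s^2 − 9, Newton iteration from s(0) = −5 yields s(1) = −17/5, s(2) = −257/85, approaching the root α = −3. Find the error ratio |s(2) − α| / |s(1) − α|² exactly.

5/34

s(1) − α = −17/5 − (−3) = −17/5 + 3 = −2/5, so |s(1) − α| = 2/5.
s(2) − α = −257/85 − (−3) = −257/85 + 3 = −2/85, so |s(2) − α| = 2/85.
|s(1) − α|² = 4/25.
Ratio = (2/85) / (4/25) = 5/34.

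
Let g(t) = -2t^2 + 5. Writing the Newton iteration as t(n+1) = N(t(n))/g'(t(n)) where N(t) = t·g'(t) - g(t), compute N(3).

g'(t) = -4t.
N(t) = t·g'(t) - g(t) = t·(-4t) - (-2t^2 + 5) = -2t^2 - 5.
N(3) = -23.

-23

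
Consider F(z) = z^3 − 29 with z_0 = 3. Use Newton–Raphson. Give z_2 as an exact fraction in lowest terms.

F'(z) = 3z^2.
F(3) = −2, F'(3) = 27, so z_1 = 3 − (−2)/27 = 83/27.
F(83/27) = 980/19683, F'(83/27) = 6889/243, so z_2 = (83/27) − (980/19683)/(6889/243) = 1714381/558009.

1714381/558009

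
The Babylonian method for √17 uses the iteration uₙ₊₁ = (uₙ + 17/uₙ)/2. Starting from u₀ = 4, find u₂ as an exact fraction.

2177/528

u₁ = (4 + 17/4)/2 = 33/8.
u₂ = (33/8 + 17/(33/8))/2 = 2177/528.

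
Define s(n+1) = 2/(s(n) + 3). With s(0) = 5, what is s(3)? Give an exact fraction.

s(1) = 2/(5 + 3) = 1/4.
s(2) = 2/(1/4 + 3) = 8/13.
s(3) = 2/(8/13 + 3) = 26/47.

26/47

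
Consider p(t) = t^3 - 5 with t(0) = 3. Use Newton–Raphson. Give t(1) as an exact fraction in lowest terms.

59/27

p'(t) = 3t^2.
p(3) = 22, p'(3) = 27, so t(1) = 3 - 22/27 = 59/27.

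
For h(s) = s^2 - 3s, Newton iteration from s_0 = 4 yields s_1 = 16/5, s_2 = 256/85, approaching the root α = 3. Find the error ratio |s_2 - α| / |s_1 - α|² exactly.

s_1 - α = 16/5 - 3 = 1/5, so |s_1 - α| = 1/5.
s_2 - α = 256/85 - 3 = 1/85, so |s_2 - α| = 1/85.
|s_1 - α|² = 1/25.
Ratio = (1/85) / (1/25) = 5/17.

5/17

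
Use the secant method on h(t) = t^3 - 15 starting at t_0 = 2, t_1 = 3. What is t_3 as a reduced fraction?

6395/2613

h(2) = -7, h(3) = 12. t_2 = 3 - 12·(3 - 2)/(12 - (-7)) = 45/19.
h(3) = 12, h(45/19) = -11760/6859. t_3 = (45/19) - (-11760/6859)·((45/19) - 3)/((-11760/6859) - 12) = 6395/2613.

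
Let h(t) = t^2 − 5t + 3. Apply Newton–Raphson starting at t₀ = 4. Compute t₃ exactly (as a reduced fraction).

16897/3927

h'(t) = 2t − 5.
h(4) = −1, h'(4) = 3, so t₁ = 4 − (−1)/3 = 13/3.
h(13/3) = 1/9, h'(13/3) = 11/3, so t₂ = (13/3) − (1/9)/(11/3) = 142/33.
h(142/33) = 1/1089, h'(142/33) = 119/33, so t₃ = (142/33) − (1/1089)/(119/33) = 16897/3927.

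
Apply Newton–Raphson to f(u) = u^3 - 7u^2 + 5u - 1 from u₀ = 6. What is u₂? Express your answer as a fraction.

2616694/420529

f'(u) = 3u^2 - 14u + 5.
f(6) = -7, f'(6) = 29, so u₁ = 6 - (-7)/29 = 181/29.
f(181/29) = 15974/24389, f'(181/29) = 29002/841, so u₂ = (181/29) - (15974/24389)/(29002/841) = 2616694/420529.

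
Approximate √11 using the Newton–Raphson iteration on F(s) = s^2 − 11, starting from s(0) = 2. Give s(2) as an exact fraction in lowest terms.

401/120

F'(s) = 2s.
F(2) = −7, F'(2) = 4, so s(1) = 2 − (−7)/4 = 15/4.
F(15/4) = 49/16, F'(15/4) = 15/2, so s(2) = (15/4) − (49/16)/(15/2) = 401/120.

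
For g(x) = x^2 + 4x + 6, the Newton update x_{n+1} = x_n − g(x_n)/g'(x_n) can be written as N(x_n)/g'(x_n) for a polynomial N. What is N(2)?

−2

g'(x) = 2x + 4.
N(x) = x·g'(x) − g(x) = x·(2x + 4) − (x^2 + 4x + 6) = x^2 − 6.
N(2) = −2.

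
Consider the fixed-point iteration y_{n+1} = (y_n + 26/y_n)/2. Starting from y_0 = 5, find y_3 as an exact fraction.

y_1 = (5 + 26/5)/2 = 51/10.
y_2 = (51/10 + 26/(51/10))/2 = 5201/1020.
y_3 = (5201/1020 + 26/(5201/1020))/2 = 54100801/10610040.

54100801/10610040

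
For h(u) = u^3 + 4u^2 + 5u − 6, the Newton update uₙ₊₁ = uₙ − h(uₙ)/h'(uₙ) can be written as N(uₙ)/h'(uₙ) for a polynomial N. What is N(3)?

h'(u) = 3u^2 + 8u + 5.
N(u) = u·h'(u) − h(u) = u·(3u^2 + 8u + 5) − (u^3 + 4u^2 + 5u − 6) = 2u^3 + 4u^2 + 6.
N(3) = 96.

96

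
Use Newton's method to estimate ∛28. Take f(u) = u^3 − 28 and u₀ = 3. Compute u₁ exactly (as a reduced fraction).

f'(u) = 3u^2.
f(3) = −1, f'(3) = 27, so u₁ = 3 − (−1)/27 = 82/27.

82/27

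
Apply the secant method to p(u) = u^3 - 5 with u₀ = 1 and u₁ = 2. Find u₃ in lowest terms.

265/157

p(1) = -4, p(2) = 3. u₂ = 2 - 3·(2 - 1)/(3 - (-4)) = 11/7.
p(2) = 3, p(11/7) = -384/343. u₃ = (11/7) - (-384/343)·((11/7) - 2)/((-384/343) - 3) = 265/157.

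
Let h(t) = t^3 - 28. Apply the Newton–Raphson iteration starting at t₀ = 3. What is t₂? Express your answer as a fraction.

h'(t) = 3t^2.
h(3) = -1, h'(3) = 27, so t₁ = 3 - (-1)/27 = 82/27.
h(82/27) = 244/19683, h'(82/27) = 6724/243, so t₂ = (82/27) - (244/19683)/(6724/243) = 413465/136161.

413465/136161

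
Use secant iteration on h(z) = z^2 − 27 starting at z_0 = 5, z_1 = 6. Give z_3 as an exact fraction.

213/41

h(5) = −2, h(6) = 9. z_2 = 6 − 9·(6 − 5)/(9 − (−2)) = 57/11.
h(6) = 9, h(57/11) = −18/121. z_3 = (57/11) − (−18/121)·((57/11) − 6)/((−18/121) − 9) = 213/41.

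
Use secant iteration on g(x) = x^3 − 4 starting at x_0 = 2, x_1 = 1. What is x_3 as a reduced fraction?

122/73

g(2) = 4, g(1) = −3. x_2 = 1 − (−3)·(1 − 2)/((−3) − 4) = 10/7.
g(1) = −3, g(10/7) = −372/343. x_3 = (10/7) − (−372/343)·((10/7) − 1)/((−372/343) − (−3)) = 122/73.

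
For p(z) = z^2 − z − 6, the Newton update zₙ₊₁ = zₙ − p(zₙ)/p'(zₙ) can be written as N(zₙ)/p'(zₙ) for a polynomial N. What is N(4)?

22

p'(z) = 2z − 1.
N(z) = z·p'(z) − p(z) = z·(2z − 1) − (z^2 − z − 6) = z^2 + 6.
N(4) = 22.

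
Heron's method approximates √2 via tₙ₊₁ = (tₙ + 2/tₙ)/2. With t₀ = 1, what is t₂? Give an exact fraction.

t₁ = (1 + 2/1)/2 = 3/2.
t₂ = (3/2 + 2/(3/2))/2 = 17/12.

17/12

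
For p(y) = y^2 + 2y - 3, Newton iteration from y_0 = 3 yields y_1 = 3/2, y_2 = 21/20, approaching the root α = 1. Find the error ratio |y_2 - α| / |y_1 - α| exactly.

y_1 - α = 3/2 - 1 = 1/2, so |y_1 - α| = 1/2.
y_2 - α = 21/20 - 1 = 1/20, so |y_2 - α| = 1/20.
Ratio = (1/20) / (1/2) = 1/10.

1/10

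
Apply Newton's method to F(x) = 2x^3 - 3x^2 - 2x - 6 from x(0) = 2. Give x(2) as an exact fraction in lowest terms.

7003/2870

F'(x) = 6x^2 - 6x - 2.
F(2) = -6, F'(2) = 10, so x(1) = 2 - (-6)/10 = 13/5.
F(13/5) = 459/125, F'(13/5) = 574/25, so x(2) = (13/5) - (459/125)/(574/25) = 7003/2870.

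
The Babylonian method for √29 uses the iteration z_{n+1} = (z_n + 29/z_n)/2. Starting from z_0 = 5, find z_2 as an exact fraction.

727/135

z_1 = (5 + 29/5)/2 = 27/5.
z_2 = (27/5 + 29/(27/5))/2 = 727/135.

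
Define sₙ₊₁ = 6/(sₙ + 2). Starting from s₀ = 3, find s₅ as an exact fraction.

330/203

s₁ = 6/(3 + 2) = 6/5.
s₂ = 6/(6/5 + 2) = 15/8.
s₃ = 6/(15/8 + 2) = 48/31.
s₄ = 6/(48/31 + 2) = 93/55.
s₅ = 6/(93/55 + 2) = 330/203.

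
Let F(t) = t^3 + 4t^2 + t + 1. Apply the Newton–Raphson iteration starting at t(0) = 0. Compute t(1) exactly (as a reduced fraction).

−1

F'(t) = 3t^2 + 8t + 1.
F(0) = 1, F'(0) = 1, so t(1) = 0 − 1/1 = −1.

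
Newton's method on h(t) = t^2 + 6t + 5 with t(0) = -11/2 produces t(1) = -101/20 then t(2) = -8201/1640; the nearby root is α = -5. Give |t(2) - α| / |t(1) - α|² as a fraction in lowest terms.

10/41

t(1) - α = -101/20 - (-5) = -101/20 + 5 = -1/20, so |t(1) - α| = 1/20.
t(2) - α = -8201/1640 - (-5) = -8201/1640 + 5 = -1/1640, so |t(2) - α| = 1/1640.
|t(1) - α|² = 1/400.
Ratio = (1/1640) / (1/400) = 10/41.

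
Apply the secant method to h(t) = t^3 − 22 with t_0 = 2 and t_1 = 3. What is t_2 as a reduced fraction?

52/19

h(2) = −14, h(3) = 5. t_2 = 3 − 5·(3 − 2)/(5 − (−14)) = 52/19.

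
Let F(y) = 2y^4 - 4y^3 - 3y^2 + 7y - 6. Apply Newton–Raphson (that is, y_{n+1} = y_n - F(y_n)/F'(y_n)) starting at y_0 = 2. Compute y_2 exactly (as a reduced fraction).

F'(y) = 8y^3 - 12y^2 - 6y + 7.
F(2) = -4, F'(2) = 11, so y_1 = 2 - (-4)/11 = 26/11.
F(26/11) = 49616/14641, F'(26/11) = 41817/1331, so y_2 = (26/11) - (49616/14641)/(41817/1331) = 1037626/459987.

1037626/459987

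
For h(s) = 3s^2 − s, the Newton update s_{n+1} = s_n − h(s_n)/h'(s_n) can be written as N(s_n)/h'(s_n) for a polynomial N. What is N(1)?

3

h'(s) = 6s − 1.
N(s) = s·h'(s) − h(s) = s·(6s − 1) − (3s^2 − s) = 3s^2.
N(1) = 3.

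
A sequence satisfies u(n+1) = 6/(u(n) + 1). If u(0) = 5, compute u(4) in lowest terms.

12/5

u(1) = 6/(5 + 1) = 1.
u(2) = 6/(1 + 1) = 3.
u(3) = 6/(3 + 1) = 3/2.
u(4) = 6/(3/2 + 1) = 12/5.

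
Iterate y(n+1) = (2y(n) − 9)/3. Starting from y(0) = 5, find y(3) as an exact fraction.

−131/27

y(1) = (2·5 − 9)/3 = 1/3.
y(2) = (2·(1/3) − 9)/3 = −25/9.
y(3) = (2·(−25/9) − 9)/3 = −131/27.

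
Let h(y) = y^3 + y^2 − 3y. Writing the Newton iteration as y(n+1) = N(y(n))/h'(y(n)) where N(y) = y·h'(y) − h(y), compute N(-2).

h'(y) = 3y^2 + 2y − 3.
N(y) = y·h'(y) − h(y) = y·(3y^2 + 2y − 3) − (y^3 + y^2 − 3y) = 2y^3 + y^2.
N(-2) = −12.

−12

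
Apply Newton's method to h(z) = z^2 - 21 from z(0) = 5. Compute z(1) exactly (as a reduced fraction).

h'(z) = 2z.
h(5) = 4, h'(5) = 10, so z(1) = 5 - 4/10 = 23/5.

23/5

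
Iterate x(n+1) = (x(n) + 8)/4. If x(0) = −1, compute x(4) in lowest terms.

679/256

x(1) = ((−1) + 8)/4 = 7/4.
x(2) = ((7/4) + 8)/4 = 39/16.
x(3) = ((39/16) + 8)/4 = 167/64.
x(4) = ((167/64) + 8)/4 = 679/256.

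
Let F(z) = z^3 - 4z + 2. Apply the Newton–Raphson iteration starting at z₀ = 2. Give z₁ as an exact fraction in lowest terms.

7/4

F'(z) = 3z^2 - 4.
F(2) = 2, F'(2) = 8, so z₁ = 2 - 2/8 = 7/4.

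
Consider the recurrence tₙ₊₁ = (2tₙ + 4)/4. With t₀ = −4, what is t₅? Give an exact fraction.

29/16

t₁ = (2·(−4) + 4)/4 = −1.
t₂ = (2·(−1) + 4)/4 = 1/2.
t₃ = (2·(1/2) + 4)/4 = 5/4.
t₄ = (2·(5/4) + 4)/4 = 13/8.
t₅ = (2·(13/8) + 4)/4 = 29/16.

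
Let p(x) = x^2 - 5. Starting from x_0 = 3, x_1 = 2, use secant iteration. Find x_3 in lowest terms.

p(3) = 4, p(2) = -1. x_2 = 2 - (-1)·(2 - 3)/((-1) - 4) = 11/5.
p(2) = -1, p(11/5) = -4/25. x_3 = (11/5) - (-4/25)·((11/5) - 2)/((-4/25) - (-1)) = 47/21.

47/21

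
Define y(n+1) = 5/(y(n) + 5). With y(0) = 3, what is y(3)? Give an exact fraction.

45/53

y(1) = 5/(3 + 5) = 5/8.
y(2) = 5/(5/8 + 5) = 8/9.
y(3) = 5/(8/9 + 5) = 45/53.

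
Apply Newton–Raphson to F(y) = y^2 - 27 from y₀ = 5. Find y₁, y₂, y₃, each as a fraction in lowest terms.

F'(y) = 2y.
F(5) = -2, F'(5) = 10, so y₁ = 5 - (-2)/10 = 26/5.
F(26/5) = 1/25, F'(26/5) = 52/5, so y₂ = (26/5) - (1/25)/(52/5) = 1351/260.
F(1351/260) = 1/67600, F'(1351/260) = 1351/130, so y₃ = (1351/260) - (1/67600)/(1351/130) = 3650401/702520.

y₁ = 26/5, y₂ = 1351/260, y₃ = 3650401/702520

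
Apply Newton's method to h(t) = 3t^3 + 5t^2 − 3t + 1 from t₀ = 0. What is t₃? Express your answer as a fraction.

h'(t) = 9t^2 + 10t − 3.
h(0) = 1, h'(0) = −3, so t₁ = 0 − 1/(−3) = 1/3.
h(1/3) = 2/3, h'(1/3) = 4/3, so t₂ = (1/3) − (2/3)/(4/3) = −1/6.
h(−1/6) = 13/8, h'(−1/6) = −53/12, so t₃ = (−1/6) − (13/8)/(−53/12) = 32/159.

32/159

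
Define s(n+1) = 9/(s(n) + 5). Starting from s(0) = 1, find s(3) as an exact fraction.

117/83

s(1) = 9/(1 + 5) = 3/2.
s(2) = 9/(3/2 + 5) = 18/13.
s(3) = 9/(18/13 + 5) = 117/83.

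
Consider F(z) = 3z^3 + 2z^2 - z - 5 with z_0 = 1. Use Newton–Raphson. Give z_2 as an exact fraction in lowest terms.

F'(z) = 9z^2 + 4z - 1.
F(1) = -1, F'(1) = 12, so z_1 = 1 - (-1)/12 = 13/12.
F(13/12) = 5/64, F'(13/12) = 667/48, so z_2 = (13/12) - (5/64)/(667/48) = 4313/4002.

4313/4002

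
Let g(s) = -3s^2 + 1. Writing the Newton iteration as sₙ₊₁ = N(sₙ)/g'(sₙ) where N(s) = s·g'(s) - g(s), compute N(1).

-4

g'(s) = -6s.
N(s) = s·g'(s) - g(s) = s·(-6s) - (-3s^2 + 1) = -3s^2 - 1.
N(1) = -4.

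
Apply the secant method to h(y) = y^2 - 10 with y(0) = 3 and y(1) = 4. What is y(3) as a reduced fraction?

79/25

h(3) = -1, h(4) = 6. y(2) = 4 - 6·(4 - 3)/(6 - (-1)) = 22/7.
h(4) = 6, h(22/7) = -6/49. y(3) = (22/7) - (-6/49)·((22/7) - 4)/((-6/49) - 6) = 79/25.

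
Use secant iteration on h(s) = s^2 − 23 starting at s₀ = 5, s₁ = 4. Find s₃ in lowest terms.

379/79

h(5) = 2, h(4) = −7. s₂ = 4 − (−7)·(4 − 5)/((−7) − 2) = 43/9.
h(4) = −7, h(43/9) = −14/81. s₃ = (43/9) − (−14/81)·((43/9) − 4)/((−14/81) − (−7)) = 379/79.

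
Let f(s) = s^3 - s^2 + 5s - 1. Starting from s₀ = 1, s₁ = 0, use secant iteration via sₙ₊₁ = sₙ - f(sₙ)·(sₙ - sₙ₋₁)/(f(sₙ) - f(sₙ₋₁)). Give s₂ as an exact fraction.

1/5

f(1) = 4, f(0) = -1. s₂ = 0 - (-1)·(0 - 1)/((-1) - 4) = 1/5.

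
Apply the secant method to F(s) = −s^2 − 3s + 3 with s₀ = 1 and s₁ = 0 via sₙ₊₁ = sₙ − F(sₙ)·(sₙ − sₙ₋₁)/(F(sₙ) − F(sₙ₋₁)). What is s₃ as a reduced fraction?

F(1) = −1, F(0) = 3. s₂ = 0 − 3·(0 − 1)/(3 − (−1)) = 3/4.
F(0) = 3, F(3/4) = 3/16. s₃ = (3/4) − (3/16)·((3/4) − 0)/((3/16) − 3) = 4/5.

4/5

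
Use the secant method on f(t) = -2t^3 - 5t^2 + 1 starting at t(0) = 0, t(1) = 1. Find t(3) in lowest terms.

50/197

f(0) = 1, f(1) = -6. t(2) = 1 - (-6)·(1 - 0)/((-6) - 1) = 1/7.
f(1) = -6, f(1/7) = 306/343. t(3) = (1/7) - (306/343)·((1/7) - 1)/((306/343) - (-6)) = 50/197.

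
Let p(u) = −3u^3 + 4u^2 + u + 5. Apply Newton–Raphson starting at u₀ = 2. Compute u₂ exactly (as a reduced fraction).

234169/120384

p'(u) = −9u^2 + 8u + 1.
p(2) = −1, p'(2) = −19, so u₁ = 2 − (−1)/(−19) = 37/19.
p(37/19) = −263/6859, p'(37/19) = −6336/361, so u₂ = (37/19) − (−263/6859)/(−6336/361) = 234169/120384.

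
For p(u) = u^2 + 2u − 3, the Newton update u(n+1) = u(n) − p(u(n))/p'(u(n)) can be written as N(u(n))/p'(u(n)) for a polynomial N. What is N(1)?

p'(u) = 2u + 2.
N(u) = u·p'(u) − p(u) = u·(2u + 2) − (u^2 + 2u − 3) = u^2 + 3.
N(1) = 4.

4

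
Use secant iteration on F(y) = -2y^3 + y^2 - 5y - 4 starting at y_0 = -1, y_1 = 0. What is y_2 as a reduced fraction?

-1/2

F(-1) = 4, F(0) = -4. y_2 = 0 - (-4)·(0 - (-1))/((-4) - 4) = -1/2.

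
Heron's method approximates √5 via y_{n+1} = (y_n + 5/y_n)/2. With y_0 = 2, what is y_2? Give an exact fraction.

y_1 = (2 + 5/2)/2 = 9/4.
y_2 = (9/4 + 5/(9/4))/2 = 161/72.

161/72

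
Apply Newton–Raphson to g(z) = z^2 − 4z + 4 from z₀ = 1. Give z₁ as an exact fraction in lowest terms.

g'(z) = 2z − 4.
g(1) = 1, g'(1) = −2, so z₁ = 1 − 1/(−2) = 3/2.

3/2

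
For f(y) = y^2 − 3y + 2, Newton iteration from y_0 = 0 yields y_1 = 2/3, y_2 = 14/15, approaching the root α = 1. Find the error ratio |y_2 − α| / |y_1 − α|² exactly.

3/5

y_1 − α = 2/3 − 1 = −1/3, so |y_1 − α| = 1/3.
y_2 − α = 14/15 − 1 = −1/15, so |y_2 − α| = 1/15.
|y_1 − α|² = 1/9.
Ratio = (1/15) / (1/9) = 3/5.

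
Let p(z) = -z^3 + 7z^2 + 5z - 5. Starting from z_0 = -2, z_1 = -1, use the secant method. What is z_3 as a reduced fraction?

p(-2) = 21, p(-1) = -2. z_2 = (-1) - (-2)·((-1) - (-2))/((-2) - 21) = -25/23.
p(-1) = -2, p(-25/23) = -10710/12167. z_3 = (-25/23) - (-10710/12167)·((-25/23) - (-1))/((-10710/12167) - (-2)) = -3935/3406.

-3935/3406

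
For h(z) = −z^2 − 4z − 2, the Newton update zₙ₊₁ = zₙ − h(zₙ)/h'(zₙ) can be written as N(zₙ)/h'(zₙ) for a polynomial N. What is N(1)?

h'(z) = −2z − 4.
N(z) = z·h'(z) − h(z) = z·(−2z − 4) − (−z^2 − 4z − 2) = −z^2 + 2.
N(1) = 1.

1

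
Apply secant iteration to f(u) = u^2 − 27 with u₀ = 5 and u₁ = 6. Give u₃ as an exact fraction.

f(5) = −2, f(6) = 9. u₂ = 6 − 9·(6 − 5)/(9 − (−2)) = 57/11.
f(6) = 9, f(57/11) = −18/121. u₃ = (57/11) − (−18/121)·((57/11) − 6)/((−18/121) − 9) = 213/41.

213/41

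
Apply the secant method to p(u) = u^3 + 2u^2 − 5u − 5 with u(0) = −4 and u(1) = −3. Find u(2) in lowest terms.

−55/18

p(−4) = −17, p(−3) = 1. u(2) = (−3) − 1·((−3) − (−4))/(1 − (−17)) = −55/18.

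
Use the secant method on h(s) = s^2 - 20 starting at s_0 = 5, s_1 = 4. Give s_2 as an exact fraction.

h(5) = 5, h(4) = -4. s_2 = 4 - (-4)·(4 - 5)/((-4) - 5) = 40/9.

40/9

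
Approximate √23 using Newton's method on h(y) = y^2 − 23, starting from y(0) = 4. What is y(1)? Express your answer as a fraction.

39/8

h'(y) = 2y.
h(4) = −7, h'(4) = 8, so y(1) = 4 − (−7)/8 = 39/8.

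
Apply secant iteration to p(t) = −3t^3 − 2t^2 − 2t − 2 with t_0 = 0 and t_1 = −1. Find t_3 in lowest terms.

p(0) = −2, p(−1) = 1. t_2 = (−1) − 1·((−1) − 0)/(1 − (−2)) = −2/3.
p(−1) = 1, p(−2/3) = −2/3. t_3 = (−2/3) − (−2/3)·((−2/3) − (−1))/((−2/3) − 1) = −4/5.

−4/5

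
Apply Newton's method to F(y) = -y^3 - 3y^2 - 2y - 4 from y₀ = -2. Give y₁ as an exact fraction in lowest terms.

-4

F'(y) = -3y^2 - 6y - 2.
F(-2) = -4, F'(-2) = -2, so y₁ = (-2) - (-4)/(-2) = -4.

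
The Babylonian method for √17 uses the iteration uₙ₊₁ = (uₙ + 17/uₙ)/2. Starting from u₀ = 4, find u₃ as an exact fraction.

u₁ = (4 + 17/4)/2 = 33/8.
u₂ = (33/8 + 17/(33/8))/2 = 2177/528.
u₃ = (2177/528 + 17/(2177/528))/2 = 9478657/2298912.

9478657/2298912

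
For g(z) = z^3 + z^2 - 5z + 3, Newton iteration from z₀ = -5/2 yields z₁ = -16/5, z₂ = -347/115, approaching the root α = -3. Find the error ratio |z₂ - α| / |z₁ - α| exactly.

2/23

z₁ - α = -16/5 - (-3) = -16/5 + 3 = -1/5, so |z₁ - α| = 1/5.
z₂ - α = -347/115 - (-3) = -347/115 + 3 = -2/115, so |z₂ - α| = 2/115.
Ratio = (2/115) / (1/5) = 2/23.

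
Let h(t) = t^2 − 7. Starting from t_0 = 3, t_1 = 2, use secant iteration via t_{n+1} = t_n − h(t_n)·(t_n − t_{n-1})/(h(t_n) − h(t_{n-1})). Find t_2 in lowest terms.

h(3) = 2, h(2) = −3. t_2 = 2 − (−3)·(2 − 3)/((−3) − 2) = 13/5.

13/5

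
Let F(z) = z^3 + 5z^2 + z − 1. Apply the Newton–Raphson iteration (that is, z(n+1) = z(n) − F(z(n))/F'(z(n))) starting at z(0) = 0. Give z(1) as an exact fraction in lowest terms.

1

F'(z) = 3z^2 + 10z + 1.
F(0) = −1, F'(0) = 1, so z(1) = 0 − (−1)/1 = 1.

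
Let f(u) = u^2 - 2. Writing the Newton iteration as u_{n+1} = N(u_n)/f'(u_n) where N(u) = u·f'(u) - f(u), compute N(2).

6

f'(u) = 2u.
N(u) = u·f'(u) - f(u) = u·(2u) - (u^2 - 2) = u^2 + 2.
N(2) = 6.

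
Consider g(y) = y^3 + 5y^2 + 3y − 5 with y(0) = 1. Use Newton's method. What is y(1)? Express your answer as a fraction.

g'(y) = 3y^2 + 10y + 3.
g(1) = 4, g'(1) = 16, so y(1) = 1 − 4/16 = 3/4.

3/4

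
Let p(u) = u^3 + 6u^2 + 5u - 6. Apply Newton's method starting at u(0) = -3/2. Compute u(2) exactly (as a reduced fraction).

p'(u) = 3u^2 + 12u + 5.
p(-3/2) = -27/8, p'(-3/2) = -25/4, so u(1) = (-3/2) - (-27/8)/(-25/4) = -51/25.
p(-51/25) = 4374/15625, p'(-51/25) = -4372/625, so u(2) = (-51/25) - (4374/15625)/(-4372/625) = -109299/54650.

-109299/54650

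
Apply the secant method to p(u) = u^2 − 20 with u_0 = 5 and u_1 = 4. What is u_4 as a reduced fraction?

1364/305

p(5) = 5, p(4) = −4. u_2 = 4 − (−4)·(4 − 5)/((−4) − 5) = 40/9.
p(4) = −4, p(40/9) = −20/81. u_3 = (40/9) − (−20/81)·((40/9) − 4)/((−20/81) − (−4)) = 85/19.
p(40/9) = −20/81, p(85/19) = 5/361. u_4 = (85/19) − (5/361)·((85/19) − (40/9))/((5/361) − (−20/81)) = 1364/305.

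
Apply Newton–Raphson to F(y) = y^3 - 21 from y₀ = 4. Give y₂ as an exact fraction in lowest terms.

F'(y) = 3y^2.
F(4) = 43, F'(4) = 48, so y₁ = 4 - 43/48 = 149/48.
F(149/48) = 985517/110592, F'(149/48) = 22201/768, so y₂ = (149/48) - (985517/110592)/(22201/768) = 4469165/1598472.

4469165/1598472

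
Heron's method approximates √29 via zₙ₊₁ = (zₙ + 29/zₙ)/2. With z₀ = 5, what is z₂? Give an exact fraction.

727/135

z₁ = (5 + 29/5)/2 = 27/5.
z₂ = (27/5 + 29/(27/5))/2 = 727/135.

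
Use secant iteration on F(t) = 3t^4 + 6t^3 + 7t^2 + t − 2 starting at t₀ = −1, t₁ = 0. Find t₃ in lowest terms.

F(−1) = 1, F(0) = −2. t₂ = 0 − (−2)·(0 − (−1))/((−2) − 1) = −2/3.
F(0) = −2, F(−2/3) = −20/27. t₃ = (−2/3) − (−20/27)·((−2/3) − 0)/((−20/27) − (−2)) = −18/17.

−18/17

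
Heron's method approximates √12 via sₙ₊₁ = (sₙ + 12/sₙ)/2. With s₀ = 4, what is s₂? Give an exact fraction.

97/28

s₁ = (4 + 12/4)/2 = 7/2.
s₂ = (7/2 + 12/(7/2))/2 = 97/28.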